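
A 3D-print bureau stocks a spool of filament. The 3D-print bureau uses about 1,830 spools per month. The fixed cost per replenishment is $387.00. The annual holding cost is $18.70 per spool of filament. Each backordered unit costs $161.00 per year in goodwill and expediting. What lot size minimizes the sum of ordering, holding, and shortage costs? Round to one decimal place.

Q* ≈ 1,007.2 spools

Annual demand D = 1,830 × 12 = 21,960.
With planned backorders, Q* = √(2DS/H) · √((H+B)/B).
√(2DS/H) = √(2 × 21,960 × 387 / 18.7) = 953.380.
√((H+B)/B) = √((18.7+161)/161) = 1.0565.
Q* ≈ 1007.226.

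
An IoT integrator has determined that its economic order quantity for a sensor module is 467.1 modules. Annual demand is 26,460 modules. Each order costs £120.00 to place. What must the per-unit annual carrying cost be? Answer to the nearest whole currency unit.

H ≈ £29

Squaring Q* = √(2DS/H) gives Q*² = 2DS/H.
From Q* = √(2DS/H): H = 2DS / Q*² = 2 × 26,460 × 120 / 467.1² = 29.1059.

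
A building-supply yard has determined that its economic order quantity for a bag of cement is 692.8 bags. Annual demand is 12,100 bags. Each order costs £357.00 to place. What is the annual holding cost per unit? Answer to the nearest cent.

H ≈ £18.00

The basic EOQ model gives Q* = √(2DS/H); rearrange for the unknown.
From Q* = √(2DS/H): H = 2DS / Q*² = 2 × 12,100 × 357 / 692.8² = 17.9998.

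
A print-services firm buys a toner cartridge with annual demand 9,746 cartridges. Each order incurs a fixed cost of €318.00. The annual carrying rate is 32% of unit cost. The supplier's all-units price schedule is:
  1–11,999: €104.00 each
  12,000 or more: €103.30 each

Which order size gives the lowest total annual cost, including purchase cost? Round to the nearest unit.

Holding cost per unit per year at price C is H = 0.32·C.
Evaluate total cost at each tier's feasible EOQ or, if the EOQ is below the tier, at the tier's minimum quantity.
EOQ at €104.00 = 431.6 (feasible in tier 1): TC = 9,746×€104.00 + (9,746/431.6)×318 + (431.6/2)×0.32×€104.00 = €1,027,946.61.
EOQ at €103.30 = 433.0 < 12000, so use break Q=12000: TC = 9,746×€103.30 + (9,746/12000.0)×318 + (12000.0/2)×0.32×€103.30 = €1,205,356.07.
Lowest total cost is €1,027,946.61 at Q = 431.6.

Q* ≈ 432 cartridges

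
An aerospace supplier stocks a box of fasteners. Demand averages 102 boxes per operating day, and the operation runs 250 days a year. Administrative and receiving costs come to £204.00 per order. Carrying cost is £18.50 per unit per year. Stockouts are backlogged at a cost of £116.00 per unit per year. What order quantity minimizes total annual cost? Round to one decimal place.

Q* ≈ 807.5 boxes

Annual demand D = 102 × 250 = 25,500.
With planned backorders, Q* = √(2DS/H) · √((H+B)/B).
√(2DS/H) = √(2 × 25,500 × 204 / 18.5) = 749.919.
√((H+B)/B) = √((18.5+116)/116) = 1.0768.
Q* ≈ 807.507.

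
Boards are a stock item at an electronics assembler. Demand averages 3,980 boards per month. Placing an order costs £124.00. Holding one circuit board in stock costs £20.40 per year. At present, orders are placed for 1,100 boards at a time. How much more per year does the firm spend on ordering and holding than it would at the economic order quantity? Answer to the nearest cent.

Extra cost ≈ £1,059.49 per year

Annual demand D = 3,980 × 12 = 47,760.
EOQ = √(2DS/H) = √(2 × 47,760 × 124 / 20.4) ≈ 761.98.
Cost at Q* = (D/Q*)S + (Q*/2)H = √(2DSH) ≈ £15,544.37.
Cost at Q = 1,100: (47,760/1,100)×124 + (1,100/2)×20.4 = £5,383.85 + £11,220.00 = £16,603.85.
Excess = £16,603.85 − £15,544.37 = £1,059.49.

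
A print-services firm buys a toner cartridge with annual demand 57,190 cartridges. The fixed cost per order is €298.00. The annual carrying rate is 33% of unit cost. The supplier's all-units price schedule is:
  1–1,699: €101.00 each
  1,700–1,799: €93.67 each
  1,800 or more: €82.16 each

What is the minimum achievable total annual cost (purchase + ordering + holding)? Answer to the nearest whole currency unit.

Holding cost per unit per year at price C is H = 0.33·C.
Candidates are each tier's EOQ (if it falls in that tier) and each price-break quantity.
EOQ at €101.00 = 1011.3 (feasible in tier 1): TC = 57,190×€101.00 + (57,190/1011.3)×298 + (1011.3/2)×0.33×€101.00 = €5,809,895.50.
EOQ at €93.67 = 1050.1 < 1700, so use break Q=1700: TC = 57,190×€93.67 + (57,190/1700.0)×298 + (1700.0/2)×0.33×€93.67 = €5,393,286.81.
EOQ at €82.16 = 1121.2 < 1800, so use break Q=1800: TC = 57,190×€82.16 + (57,190/1800.0)×298 + (1800.0/2)×0.33×€82.16 = €4,732,600.04.
Lowest total cost among the candidates is at Q = 1800.0.

TC* ≈ €4,732,600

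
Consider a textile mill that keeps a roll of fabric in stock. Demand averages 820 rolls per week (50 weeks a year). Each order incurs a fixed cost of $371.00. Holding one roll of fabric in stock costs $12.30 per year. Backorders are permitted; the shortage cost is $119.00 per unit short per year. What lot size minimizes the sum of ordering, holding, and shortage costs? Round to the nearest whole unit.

Q* ≈ 1,652 rolls

Annual demand D = 820 × 50 = 41,000.
With planned backorders, Q* = √(2DS/H) · √((H+B)/B).
√(2DS/H) = √(2 × 41,000 × 371 / 12.3) = 1572.683.
√((H+B)/B) = √((12.3+119)/119) = 1.0504.
Q* ≈ 1651.963.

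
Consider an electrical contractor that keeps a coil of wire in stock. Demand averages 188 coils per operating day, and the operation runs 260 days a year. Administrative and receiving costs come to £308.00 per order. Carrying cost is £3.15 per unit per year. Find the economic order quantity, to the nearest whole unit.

Annual demand D = 188 × 260 = 48,880.
EOQ = √(2DS / H) = √(2 × 48,880 × 308 / 3.15).
= √(30,110,080 / 3.15) = √9,558,755.5556 ≈ 3091.724.

Q* ≈ 3,092 coils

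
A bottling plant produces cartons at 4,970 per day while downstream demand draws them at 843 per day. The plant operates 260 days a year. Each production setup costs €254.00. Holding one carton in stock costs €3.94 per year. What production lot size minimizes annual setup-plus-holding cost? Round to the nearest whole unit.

Q* ≈ 5,834 cartons

Annual demand D = 843 × 260 = 219,180.
Production build-up factor (1 − d/p) = 1 − 843/4,970 = 0.8304.
Q* = √(2DS / (H(1 − d/p))) = √(2 × 219,180 × 254 / (3.94 × 0.8304)).
= √(111,343,440 / 3.2717) ≈ 5833.714.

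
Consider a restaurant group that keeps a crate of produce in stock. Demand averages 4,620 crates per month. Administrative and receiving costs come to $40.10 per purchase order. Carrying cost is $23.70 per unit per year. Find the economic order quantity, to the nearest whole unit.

Annual demand D = 4,620 × 12 = 55,440.
EOQ = √(2DS / H) = √(2 × 55,440 × 40.1 / 23.7).
= √(4,446,288 / 23.7) = √187,607.0886 ≈ 433.136.

Q* ≈ 433 crates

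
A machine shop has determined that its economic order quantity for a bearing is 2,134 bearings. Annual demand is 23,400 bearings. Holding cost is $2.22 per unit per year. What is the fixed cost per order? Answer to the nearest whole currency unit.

S ≈ $216

The basic EOQ model gives Q* = √(2DS/H); rearrange for the unknown.
From Q* = √(2DS/H): S = Q*²H / (2D) = 2,134² × 2.22 / (2 × 23,400) = 216.0210.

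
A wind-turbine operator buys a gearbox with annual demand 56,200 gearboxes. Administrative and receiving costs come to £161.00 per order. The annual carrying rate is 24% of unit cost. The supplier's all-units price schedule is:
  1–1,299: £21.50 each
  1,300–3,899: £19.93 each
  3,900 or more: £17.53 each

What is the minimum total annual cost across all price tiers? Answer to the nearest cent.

Holding cost per unit per year at price C is H = 0.24·C.
Candidates are each tier's EOQ (if it falls in that tier) and each price-break quantity.
Tier 1 (£21.50): EOQ = 1872.7 exceeds tier's upper bound 1299, so this tier is dominated.
EOQ at £19.93 = 1945.1 (feasible in tier 2): TC = 56,200×£19.93 + (56,200/1945.1)×161 + (1945.1/2)×0.24×£19.93 = £1,129,369.69.
EOQ at £17.53 = 2074.0 < 3900, so use break Q=3900: TC = 56,200×£17.53 + (56,200/3900.0)×161 + (3900.0/2)×0.24×£17.53 = £995,710.09.
Lowest total cost among the candidates is at Q = 3900.0.

TC* ≈ £995,710.09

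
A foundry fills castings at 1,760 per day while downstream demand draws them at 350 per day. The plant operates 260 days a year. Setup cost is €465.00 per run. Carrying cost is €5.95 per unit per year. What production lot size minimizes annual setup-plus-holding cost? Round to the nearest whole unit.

Q* ≈ 4,214 castings

Annual demand D = 350 × 260 = 91,000.
Production build-up factor (1 − d/p) = 1 − 350/1,760 = 0.8011.
Q* = √(2DS / (H(1 − d/p))) = √(2 × 91,000 × 465 / (5.95 × 0.8011)).
= √(84,630,000 / 4.7668) ≈ 4213.572.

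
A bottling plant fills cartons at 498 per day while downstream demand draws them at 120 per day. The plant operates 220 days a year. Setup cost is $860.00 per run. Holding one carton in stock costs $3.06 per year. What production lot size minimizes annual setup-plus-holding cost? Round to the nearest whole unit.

Q* ≈ 4,422 cartons

Annual demand D = 120 × 220 = 26,400.
Production build-up factor (1 − d/p) = 1 − 120/498 = 0.7590.
Q* = √(2DS / (H(1 − d/p))) = √(2 × 26,400 × 860 / (3.06 × 0.7590)).
= √(45,408,000 / 2.3227) ≈ 4421.547.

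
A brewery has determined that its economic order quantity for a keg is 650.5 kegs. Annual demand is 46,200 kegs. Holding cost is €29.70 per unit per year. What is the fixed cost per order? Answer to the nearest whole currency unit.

S ≈ €136

The basic EOQ model gives Q* = √(2DS/H); rearrange for the unknown.
From Q* = √(2DS/H): S = Q*²H / (2D) = 650.5² × 29.7 / (2 × 46,200) = 136.0126.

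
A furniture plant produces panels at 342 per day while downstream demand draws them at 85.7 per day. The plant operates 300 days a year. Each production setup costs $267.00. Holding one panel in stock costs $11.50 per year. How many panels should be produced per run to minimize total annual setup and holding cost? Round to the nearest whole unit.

Annual demand D = 85.7 × 300 = 25,710.
Production build-up factor (1 − d/p) = 1 − 85.7/342 = 0.7494.
Q* = √(2DS / (H(1 − d/p))) = √(2 × 25,710 × 267 / (11.5 × 0.7494)).
= √(13,729,140 / 8.6183) ≈ 1262.152.

Q* ≈ 1,262 panels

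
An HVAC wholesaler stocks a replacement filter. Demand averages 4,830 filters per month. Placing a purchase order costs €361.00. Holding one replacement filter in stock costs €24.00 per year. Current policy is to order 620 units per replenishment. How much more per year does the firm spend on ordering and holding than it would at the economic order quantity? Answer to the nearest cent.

Extra cost ≈ €9,496.50 per year

Annual demand D = 4,830 × 12 = 57,960.
EOQ = √(2DS/H) = √(2 × 57,960 × 361 / 24) ≈ 1320.47.
Cost at Q* = (D/Q*)S + (Q*/2)H = √(2DSH) ≈ €31,691.18.
Cost at Q = 620: (57,960/620)×361 + (620/2)×24 = €33,747.68 + €7,440.00 = €41,187.68.
Excess = €41,187.68 − €31,691.18 = €9,496.50.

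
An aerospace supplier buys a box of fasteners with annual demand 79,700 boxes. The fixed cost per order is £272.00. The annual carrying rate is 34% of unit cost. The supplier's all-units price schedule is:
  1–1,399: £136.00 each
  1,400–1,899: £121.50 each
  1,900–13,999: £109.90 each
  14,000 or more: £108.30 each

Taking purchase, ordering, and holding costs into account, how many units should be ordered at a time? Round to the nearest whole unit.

Holding cost per unit per year at price C is H = 0.34·C.
For each price level, check whether its EOQ is feasible; otherwise the best quantity at that price is the breakpoint.
EOQ at £136.00 = 968.3 (feasible in tier 1): TC = 79,700×£136.00 + (79,700/968.3)×272 + (968.3/2)×0.34×£136.00 = £10,883,975.20.
EOQ at £121.50 = 1024.5 < 1400, so use break Q=1400: TC = 79,700×£121.50 + (79,700/1400.0)×272 + (1400.0/2)×0.34×£121.50 = £9,727,951.57.
EOQ at £109.90 = 1077.2 < 1900, so use break Q=1900: TC = 79,700×£109.90 + (79,700/1900.0)×272 + (1900.0/2)×0.34×£109.90 = £8,805,937.38.
EOQ at £108.30 = 1085.1 < 14000, so use break Q=14000: TC = 79,700×£108.30 + (79,700/14000.0)×272 + (14000.0/2)×0.34×£108.30 = £8,890,812.46.
Lowest total cost is £8,805,937.38 at Q = 1900.0.

Q* ≈ 1,900 boxes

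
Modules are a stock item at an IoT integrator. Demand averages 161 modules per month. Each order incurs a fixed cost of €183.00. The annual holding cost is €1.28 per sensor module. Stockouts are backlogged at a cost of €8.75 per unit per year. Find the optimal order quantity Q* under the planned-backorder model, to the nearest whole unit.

Annual demand D = 161 × 12 = 1,932.
With planned backorders, Q* = √(2DS/H) · √((H+B)/B).
√(2DS/H) = √(2 × 1,932 × 183 / 1.28) = 743.257.
√((H+B)/B) = √((1.28+8.75)/8.75) = 1.0706.
Q* ≈ 795.766.

Q* ≈ 796 modules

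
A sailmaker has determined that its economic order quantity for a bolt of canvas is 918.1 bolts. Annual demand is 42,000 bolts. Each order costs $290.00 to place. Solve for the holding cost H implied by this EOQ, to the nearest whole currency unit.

Squaring Q* = √(2DS/H) gives Q*² = 2DS/H.
From Q* = √(2DS/H): H = 2DS / Q*² = 2 × 42,000 × 290 / 918.1² = 28.9000.

H ≈ $29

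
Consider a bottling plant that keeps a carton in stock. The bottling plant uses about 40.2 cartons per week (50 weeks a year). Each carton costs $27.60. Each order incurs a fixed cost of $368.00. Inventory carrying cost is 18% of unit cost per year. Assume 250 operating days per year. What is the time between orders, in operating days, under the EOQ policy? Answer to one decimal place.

Annual demand D = 40.2 × 50 = 2,010.
Holding cost H = 0.18 × $27.60 = $4.9680 per unit per year.
EOQ = √(2DS/H) = √(2 × 2,010 × 368 / 4.968) ≈ 545.69.
Cycle time = Q*/D × 250 = 545.69 / 2,010 × 250 ≈ 67.872 days.

T ≈ 67.9 days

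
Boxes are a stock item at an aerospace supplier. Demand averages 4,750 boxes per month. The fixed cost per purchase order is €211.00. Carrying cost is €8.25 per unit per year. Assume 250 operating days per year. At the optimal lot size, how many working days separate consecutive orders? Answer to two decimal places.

Annual demand D = 4,750 × 12 = 57,000.
The optimal lot size = √(2DS/H) = √(2 × 57,000 × 211 / 8.25) ≈ 1707.52.
Cycle time = Q*/D × 250 = 1707.52 / 57,000 × 250 ≈ 7.489 days.

T ≈ 7.49 days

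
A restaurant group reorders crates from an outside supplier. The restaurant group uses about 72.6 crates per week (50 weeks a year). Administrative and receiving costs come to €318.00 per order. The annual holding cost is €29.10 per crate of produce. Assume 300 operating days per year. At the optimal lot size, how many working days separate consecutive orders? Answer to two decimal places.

Annual demand D = 72.6 × 50 = 3,630.
EOQ = √(2DS/H) = √(2 × 3,630 × 318 / 29.1) ≈ 281.67.
Cycle time = Q*/D × 300 = 281.67 / 3,630 × 300 ≈ 23.278 days.

T ≈ 23.28 days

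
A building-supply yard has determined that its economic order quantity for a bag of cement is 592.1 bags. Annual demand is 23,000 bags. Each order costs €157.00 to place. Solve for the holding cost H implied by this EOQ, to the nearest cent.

Invert the EOQ relation Q*² = 2DS/H.
From Q* = √(2DS/H): H = 2DS / Q*² = 2 × 23,000 × 157 / 592.1² = 20.6000.

H ≈ €20.60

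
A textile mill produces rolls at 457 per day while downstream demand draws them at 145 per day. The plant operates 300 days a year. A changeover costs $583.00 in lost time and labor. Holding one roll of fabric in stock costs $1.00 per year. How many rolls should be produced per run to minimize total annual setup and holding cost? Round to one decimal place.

Q* ≈ 8,619.4 rolls

Annual demand D = 145 × 300 = 43,500.
Production build-up factor (1 − d/p) = 1 − 145/457 = 0.6827.
Q* = √(2DS / (H(1 − d/p))) = √(2 × 43,500 × 583 / (1 × 0.6827)).
= √(50,721,000 / 0.6827) ≈ 8619.354.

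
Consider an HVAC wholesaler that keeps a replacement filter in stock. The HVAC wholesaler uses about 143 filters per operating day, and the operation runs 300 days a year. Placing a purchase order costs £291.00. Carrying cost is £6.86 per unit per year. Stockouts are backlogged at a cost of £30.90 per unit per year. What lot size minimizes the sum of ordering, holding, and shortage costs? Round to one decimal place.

Annual demand D = 143 × 300 = 42,900.
With planned backorders, Q* = √(2DS/H) · √((H+B)/B).
√(2DS/H) = √(2 × 42,900 × 291 / 6.86) = 1907.779.
√((H+B)/B) = √((6.86+30.9)/30.9) = 1.1054.
Q* ≈ 2108.943.

Q* ≈ 2,108.9 filters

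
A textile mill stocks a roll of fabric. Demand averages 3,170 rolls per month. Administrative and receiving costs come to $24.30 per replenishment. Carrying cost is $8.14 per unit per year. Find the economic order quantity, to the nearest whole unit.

Q* ≈ 477 rolls

Annual demand D = 3,170 × 12 = 38,040.
EOQ = √(2DS / H) = √(2 × 38,040 × 24.3 / 8.14).
= √(1,848,744 / 8.14) = √227,118.4275 ≈ 476.569.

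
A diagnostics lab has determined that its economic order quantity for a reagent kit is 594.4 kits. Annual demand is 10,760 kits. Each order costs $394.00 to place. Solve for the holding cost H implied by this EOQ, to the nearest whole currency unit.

H ≈ $24

The basic EOQ model gives Q* = √(2DS/H); rearrange for the unknown.
From Q* = √(2DS/H): H = 2DS / Q*² = 2 × 10,760 × 394 / 594.4² = 23.9983.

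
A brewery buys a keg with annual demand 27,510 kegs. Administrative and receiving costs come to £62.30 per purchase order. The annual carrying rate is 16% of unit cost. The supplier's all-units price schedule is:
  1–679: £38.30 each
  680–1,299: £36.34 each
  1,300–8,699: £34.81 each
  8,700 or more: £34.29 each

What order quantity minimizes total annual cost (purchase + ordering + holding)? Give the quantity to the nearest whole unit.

Holding cost per unit per year at price C is H = 0.16·C.
Candidates are each tier's EOQ (if it falls in that tier) and each price-break quantity.
Tier 1 (£38.30): EOQ = 747.9 exceeds tier's upper bound 679, so this tier is dominated.
EOQ at £36.34 = 767.8 (feasible in tier 2): TC = 27,510×£36.34 + (27,510/767.8)×62.3 + (767.8/2)×0.16×£36.34 = £1,004,177.73.
EOQ at £34.81 = 784.5 < 1300, so use break Q=1300: TC = 27,510×£34.81 + (27,510/1300.0)×62.3 + (1300.0/2)×0.16×£34.81 = £962,561.70.
EOQ at £34.29 = 790.4 < 8700, so use break Q=8700: TC = 27,510×£34.29 + (27,510/8700.0)×62.3 + (8700.0/2)×0.16×£34.29 = £967,380.74.
Lowest total cost is £962,561.70 at Q = 1300.0.

Q* ≈ 1,300 kegs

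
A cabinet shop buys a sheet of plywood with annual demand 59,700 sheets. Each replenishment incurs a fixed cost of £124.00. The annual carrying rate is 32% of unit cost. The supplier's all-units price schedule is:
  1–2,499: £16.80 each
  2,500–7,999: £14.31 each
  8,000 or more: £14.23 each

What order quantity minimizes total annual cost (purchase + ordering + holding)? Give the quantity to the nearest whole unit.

Q* ≈ 2,500 sheets

Holding cost per unit per year at price C is H = 0.32·C.
Evaluate total cost at each tier's feasible EOQ or, if the EOQ is below the tier, at the tier's minimum quantity.
EOQ at £16.80 = 1659.5 (feasible in tier 1): TC = 59,700×£16.80 + (59,700/1659.5)×124 + (1659.5/2)×0.32×£16.80 = £1,011,881.60.
EOQ at £14.31 = 1798.1 < 2500, so use break Q=2500: TC = 59,700×£14.31 + (59,700/2500.0)×124 + (2500.0/2)×0.32×£14.31 = £862,992.12.
EOQ at £14.23 = 1803.2 < 8000, so use break Q=8000: TC = 59,700×£14.23 + (59,700/8000.0)×124 + (8000.0/2)×0.32×£14.23 = £868,670.75.
Lowest total cost is £862,992.12 at Q = 2500.0.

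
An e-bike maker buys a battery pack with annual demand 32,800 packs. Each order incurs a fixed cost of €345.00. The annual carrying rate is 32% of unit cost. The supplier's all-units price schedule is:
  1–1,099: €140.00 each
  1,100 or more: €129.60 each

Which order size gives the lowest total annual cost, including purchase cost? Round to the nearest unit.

Holding cost per unit per year at price C is H = 0.32·C.
Candidates are each tier's EOQ (if it falls in that tier) and each price-break quantity.
EOQ at €140.00 = 710.8 (feasible in tier 1): TC = 32,800×€140.00 + (32,800/710.8)×345 + (710.8/2)×0.32×€140.00 = €4,623,842.01.
EOQ at €129.60 = 738.7 < 1100, so use break Q=1100: TC = 32,800×€129.60 + (32,800/1100.0)×345 + (1100.0/2)×0.32×€129.60 = €4,283,976.87.
Lowest total cost is €4,283,976.87 at Q = 1100.0.

Q* ≈ 1,100 packs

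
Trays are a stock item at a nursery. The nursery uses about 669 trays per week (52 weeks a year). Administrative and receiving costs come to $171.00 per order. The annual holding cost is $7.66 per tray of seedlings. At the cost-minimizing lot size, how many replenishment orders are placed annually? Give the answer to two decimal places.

N ≈ 27.91 orders per year

Annual demand D = 669 × 52 = 34,788.
Q* = √(2DS/H) = √(2 × 34,788 × 171 / 7.66) ≈ 1246.27.
Orders per year = D / Q* = 34,788 / 1246.27 ≈ 27.914.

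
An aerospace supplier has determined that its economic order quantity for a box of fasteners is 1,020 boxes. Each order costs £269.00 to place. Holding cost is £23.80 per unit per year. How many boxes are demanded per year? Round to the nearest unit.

D ≈ 46,025 boxes per year

The basic EOQ model gives Q* = √(2DS/H); rearrange for the unknown.
From Q* = √(2DS/H): D = Q*²H / (2S) = 1,020² × 23.8 / (2 × 269) = 46025.130.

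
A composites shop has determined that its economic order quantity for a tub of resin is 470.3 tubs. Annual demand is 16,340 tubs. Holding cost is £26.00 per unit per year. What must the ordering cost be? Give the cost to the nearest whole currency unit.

Invert the EOQ relation Q*² = 2DS/H.
From Q* = √(2DS/H): S = Q*²H / (2D) = 470.3² × 26 / (2 × 16,340) = 175.9711.

S ≈ £176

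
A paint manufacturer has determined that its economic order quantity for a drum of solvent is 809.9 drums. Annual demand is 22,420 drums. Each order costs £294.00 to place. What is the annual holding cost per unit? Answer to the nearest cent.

Squaring Q* = √(2DS/H) gives Q*² = 2DS/H.
From Q* = √(2DS/H): H = 2DS / Q*² = 2 × 22,420 × 294 / 809.9² = 20.0979.

H ≈ £20.10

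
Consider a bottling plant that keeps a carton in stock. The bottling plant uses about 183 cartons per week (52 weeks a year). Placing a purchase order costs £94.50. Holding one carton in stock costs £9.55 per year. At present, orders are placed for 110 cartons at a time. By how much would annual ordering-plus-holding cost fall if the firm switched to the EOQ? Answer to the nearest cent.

Annual demand D = 183 × 52 = 9,516.
EOQ = √(2DS/H) = √(2 × 9,516 × 94.5 / 9.55) ≈ 433.97.
Cost at Q* = (D/Q*)S + (Q*/2)H = √(2DSH) ≈ £4,144.38.
Cost at Q = 110: (9,516/110)×94.5 + (110/2)×9.55 = £8,175.11 + £525.25 = £8,700.36.
Excess = £8,700.36 − £4,144.38 = £4,555.98.

Extra cost ≈ £4,555.98 per year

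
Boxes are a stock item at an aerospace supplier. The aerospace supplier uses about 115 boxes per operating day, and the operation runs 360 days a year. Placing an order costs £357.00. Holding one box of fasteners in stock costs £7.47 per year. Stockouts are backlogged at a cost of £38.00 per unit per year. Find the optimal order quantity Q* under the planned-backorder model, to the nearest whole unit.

Annual demand D = 115 × 360 = 41,400.
With planned backorders, Q* = √(2DS/H) · √((H+B)/B).
√(2DS/H) = √(2 × 41,400 × 357 / 7.47) = 1989.248.
√((H+B)/B) = √((7.47+38)/38) = 1.0939.
Q* ≈ 2176.004.

Q* ≈ 2,176 boxes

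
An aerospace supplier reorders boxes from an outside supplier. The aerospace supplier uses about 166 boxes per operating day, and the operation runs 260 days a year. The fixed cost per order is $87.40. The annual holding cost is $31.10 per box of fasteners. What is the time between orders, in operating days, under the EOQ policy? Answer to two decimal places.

T ≈ 2.97 days

Annual demand D = 166 × 260 = 43,160.
EOQ = √(2DS/H) = √(2 × 43,160 × 87.4 / 31.1) ≈ 492.53.
Cycle time = Q*/D × 260 = 492.53 / 43,160 × 260 ≈ 2.967 days.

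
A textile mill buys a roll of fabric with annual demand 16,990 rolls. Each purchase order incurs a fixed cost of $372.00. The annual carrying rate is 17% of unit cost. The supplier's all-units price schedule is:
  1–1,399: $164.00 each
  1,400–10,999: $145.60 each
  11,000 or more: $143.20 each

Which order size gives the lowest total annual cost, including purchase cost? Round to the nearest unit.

Holding cost per unit per year at price C is H = 0.17·C.
For each price level, check whether its EOQ is feasible; otherwise the best quantity at that price is the breakpoint.
EOQ at $164.00 = 673.3 (feasible in tier 1): TC = 16,990×$164.00 + (16,990/673.3)×372 + (673.3/2)×0.17×$164.00 = $2,805,132.82.
EOQ at $145.60 = 714.6 < 1400, so use break Q=1400: TC = 16,990×$145.60 + (16,990/1400.0)×372 + (1400.0/2)×0.17×$145.60 = $2,495,584.89.
EOQ at $143.20 = 720.6 < 11000, so use break Q=11000: TC = 16,990×$143.20 + (16,990/11000.0)×372 + (11000.0/2)×0.17×$143.20 = $2,567,434.57.
Lowest total cost is $2,495,584.89 at Q = 1400.0.

Q* ≈ 1,400 rolls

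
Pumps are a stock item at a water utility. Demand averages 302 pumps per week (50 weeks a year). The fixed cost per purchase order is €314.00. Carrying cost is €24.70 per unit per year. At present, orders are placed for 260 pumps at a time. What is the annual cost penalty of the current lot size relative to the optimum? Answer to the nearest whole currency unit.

Annual demand D = 302 × 50 = 15,100.
EOQ = √(2DS/H) = √(2 × 15,100 × 314 / 24.7) ≈ 619.61.
Cost at Q* = (D/Q*)S + (Q*/2)H = √(2DSH) ≈ €15,304.42.
Cost at Q = 260: (15,100/260)×314 + (260/2)×24.7 = €18,236.15 + €3,211.00 = €21,447.15.
Excess = €21,447.15 − €15,304.42 = €6,142.74.

Extra cost ≈ €6,143 per year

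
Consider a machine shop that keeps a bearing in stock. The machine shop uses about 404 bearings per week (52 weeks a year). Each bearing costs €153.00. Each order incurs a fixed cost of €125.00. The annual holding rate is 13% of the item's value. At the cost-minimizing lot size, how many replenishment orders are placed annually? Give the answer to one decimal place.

N ≈ 40.9 orders per year

Annual demand D = 404 × 52 = 21,008.
Holding cost H = 0.13 × €153.00 = €19.8900 per unit per year.
Q* = √(2DS/H) = √(2 × 21,008 × 125 / 19.89) ≈ 513.86.
Orders per year = D / Q* = 21,008 / 513.86 ≈ 40.883.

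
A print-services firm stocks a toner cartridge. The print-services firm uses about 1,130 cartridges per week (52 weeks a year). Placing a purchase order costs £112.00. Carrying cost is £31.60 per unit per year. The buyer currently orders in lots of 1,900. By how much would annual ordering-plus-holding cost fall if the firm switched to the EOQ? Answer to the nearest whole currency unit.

Annual demand D = 1,130 × 52 = 58,760.
EOQ = √(2DS/H) = √(2 × 58,760 × 112 / 31.6) ≈ 645.39.
Cost at Q* = (D/Q*)S + (Q*/2)H = √(2DSH) ≈ £20,394.28.
Cost at Q = 1,900: (58,760/1,900)×112 + (1,900/2)×31.6 = £3,463.75 + £30,020.00 = £33,483.75.
Excess = £33,483.75 − £20,394.28 = £13,089.46.

Extra cost ≈ £13,089 per year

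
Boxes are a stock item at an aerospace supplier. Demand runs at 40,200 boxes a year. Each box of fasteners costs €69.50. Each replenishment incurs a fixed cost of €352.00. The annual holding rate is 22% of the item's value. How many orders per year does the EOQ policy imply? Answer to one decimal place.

Holding cost H = 0.22 × €69.50 = €15.2900 per unit per year.
Q* = √(2DS/H) = √(2 × 40,200 × 352 / 15.29) ≈ 1360.49.
Orders per year = D / Q* = 40,200 / 1360.49 ≈ 29.548.

N ≈ 29.5 orders per year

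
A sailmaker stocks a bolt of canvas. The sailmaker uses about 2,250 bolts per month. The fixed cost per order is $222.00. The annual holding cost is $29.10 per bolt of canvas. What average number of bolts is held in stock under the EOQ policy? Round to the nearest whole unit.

Average inventory ≈ 321 bolts

Annual demand D = 2,250 × 12 = 27,000.
EOQ = √(2DS/H) = √(2 × 27,000 × 222 / 29.1) ≈ 641.84.
Average inventory = Q*/2 ≈ 641.84 / 2 = 320.920.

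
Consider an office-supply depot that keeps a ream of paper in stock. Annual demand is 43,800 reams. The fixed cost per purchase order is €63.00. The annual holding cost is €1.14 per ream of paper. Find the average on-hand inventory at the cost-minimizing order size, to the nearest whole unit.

EOQ = √(2DS/H) = √(2 × 43,800 × 63 / 1.14) ≈ 2200.24.
Average inventory = Q*/2 ≈ 2200.24 / 2 = 1100.120.

Average inventory ≈ 1,100 reams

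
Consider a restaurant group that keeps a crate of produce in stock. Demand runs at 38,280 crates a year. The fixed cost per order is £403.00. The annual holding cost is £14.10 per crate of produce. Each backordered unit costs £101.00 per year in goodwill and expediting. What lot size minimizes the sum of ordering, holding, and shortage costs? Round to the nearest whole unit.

Q* ≈ 1,579 crates

With planned backorders, Q* = √(2DS/H) · √((H+B)/B).
√(2DS/H) = √(2 × 38,280 × 403 / 14.1) = 1479.258.
√((H+B)/B) = √((14.1+101)/101) = 1.0675.
Q* ≈ 1579.141.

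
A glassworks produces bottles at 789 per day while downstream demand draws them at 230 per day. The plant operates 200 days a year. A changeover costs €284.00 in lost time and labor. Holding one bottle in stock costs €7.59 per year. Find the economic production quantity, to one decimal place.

Annual demand D = 230 × 200 = 46,000.
Production build-up factor (1 − d/p) = 1 − 230/789 = 0.7085.
Q* = √(2DS / (H(1 − d/p))) = √(2 × 46,000 × 284 / (7.59 × 0.7085)).
= √(26,128,000 / 5.3775) ≈ 2204.270.

Q* ≈ 2,204.3 bottles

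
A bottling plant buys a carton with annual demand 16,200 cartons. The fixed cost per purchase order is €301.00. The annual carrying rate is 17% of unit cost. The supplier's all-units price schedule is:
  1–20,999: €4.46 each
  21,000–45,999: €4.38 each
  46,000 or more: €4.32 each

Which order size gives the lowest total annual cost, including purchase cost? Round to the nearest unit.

Holding cost per unit per year at price C is H = 0.17·C.
Evaluate total cost at each tier's feasible EOQ or, if the EOQ is below the tier, at the tier's minimum quantity.
EOQ at €4.46 = 3586.4 (feasible in tier 1): TC = 16,200×€4.46 + (16,200/3586.4)×301 + (3586.4/2)×0.17×€4.46 = €74,971.24.
EOQ at €4.38 = 3619.0 < 21000, so use break Q=21000: TC = 16,200×€4.38 + (16,200/21000.0)×301 + (21000.0/2)×0.17×€4.38 = €79,006.50.
EOQ at €4.32 = 3644.1 < 46000, so use break Q=46000: TC = 16,200×€4.32 + (16,200/46000.0)×301 + (46000.0/2)×0.17×€4.32 = €86,981.20.
Lowest total cost is €74,971.24 at Q = 3586.4.

Q* ≈ 3,586 cartons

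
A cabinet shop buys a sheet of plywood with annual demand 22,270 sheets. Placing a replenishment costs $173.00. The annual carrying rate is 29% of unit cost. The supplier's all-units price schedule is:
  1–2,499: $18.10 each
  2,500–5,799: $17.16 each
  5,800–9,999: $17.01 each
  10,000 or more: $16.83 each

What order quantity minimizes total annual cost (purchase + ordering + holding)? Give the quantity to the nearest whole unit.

Q* ≈ 2,500 sheets

Holding cost per unit per year at price C is H = 0.29·C.
Evaluate total cost at each tier's feasible EOQ or, if the EOQ is below the tier, at the tier's minimum quantity.
EOQ at $18.10 = 1211.6 (feasible in tier 1): TC = 22,270×$18.10 + (22,270/1211.6)×173 + (1211.6/2)×0.29×$18.10 = $409,446.70.
EOQ at $17.16 = 1244.3 < 2500, so use break Q=2500: TC = 22,270×$17.16 + (22,270/2500.0)×173 + (2500.0/2)×0.29×$17.16 = $389,914.78.
EOQ at $17.01 = 1249.8 < 5800, so use break Q=5800: TC = 22,270×$17.01 + (22,270/5800.0)×173 + (5800.0/2)×0.29×$17.01 = $393,782.37.
EOQ at $16.83 = 1256.5 < 10000, so use break Q=10000: TC = 22,270×$16.83 + (22,270/10000.0)×173 + (10000.0/2)×0.29×$16.83 = $399,592.87.
Lowest total cost is $389,914.78 at Q = 2500.0.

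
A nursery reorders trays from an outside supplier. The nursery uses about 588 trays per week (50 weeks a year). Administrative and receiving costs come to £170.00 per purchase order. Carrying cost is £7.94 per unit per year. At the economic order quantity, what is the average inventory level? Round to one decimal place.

Average inventory ≈ 561.0 trays

Annual demand D = 588 × 50 = 29,400.
EOQ = √(2DS/H) = √(2 × 29,400 × 170 / 7.94) ≈ 1122.03.
Average inventory = Q*/2 ≈ 1122.03 / 2 = 561.013.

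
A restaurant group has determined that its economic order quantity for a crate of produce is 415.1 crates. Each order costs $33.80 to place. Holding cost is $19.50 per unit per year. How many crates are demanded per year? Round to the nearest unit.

D ≈ 49,704 crates per year

The basic EOQ model gives Q* = √(2DS/H); rearrange for the unknown.
From Q* = √(2DS/H): D = Q*²H / (2S) = 415.1² × 19.5 / (2 × 33.8) = 49704.234.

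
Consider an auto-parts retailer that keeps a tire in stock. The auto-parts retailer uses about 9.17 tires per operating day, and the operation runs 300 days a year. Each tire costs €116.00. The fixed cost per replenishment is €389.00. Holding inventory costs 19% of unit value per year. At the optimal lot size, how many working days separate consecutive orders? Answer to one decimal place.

Annual demand D = 9.17 × 300 = 2,751.
Holding cost H = 0.19 × €116.00 = €22.0400 per unit per year.
The optimal lot size = √(2DS/H) = √(2 × 2,751 × 389 / 22.04) ≈ 311.62.
Cycle time = Q*/D × 300 = 311.62 / 2,751 × 300 ≈ 33.983 days.

T ≈ 34.0 days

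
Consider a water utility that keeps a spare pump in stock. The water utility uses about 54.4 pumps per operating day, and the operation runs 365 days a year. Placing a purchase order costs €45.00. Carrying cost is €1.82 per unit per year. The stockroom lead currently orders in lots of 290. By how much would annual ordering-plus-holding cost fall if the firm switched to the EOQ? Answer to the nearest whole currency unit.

Extra cost ≈ €1,542 per year

Annual demand D = 54.4 × 365 = 19,856.
EOQ = √(2DS/H) = √(2 × 19,856 × 45 / 1.82) ≈ 990.90.
Cost at Q* = (D/Q*)S + (Q*/2)H = √(2DSH) ≈ €1,803.44.
Cost at Q = 290: (19,856/290)×45 + (290/2)×1.82 = €3,081.10 + €263.90 = €3,345.00.
Excess = €3,345.00 − €1,803.44 = €1,541.56.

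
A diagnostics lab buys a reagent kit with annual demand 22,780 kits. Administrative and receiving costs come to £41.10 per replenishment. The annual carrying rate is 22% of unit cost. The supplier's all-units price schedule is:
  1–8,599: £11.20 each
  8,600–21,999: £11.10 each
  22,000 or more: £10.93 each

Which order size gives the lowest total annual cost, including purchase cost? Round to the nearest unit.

Q* ≈ 872 kits

Holding cost per unit per year at price C is H = 0.22·C.
Candidates are each tier's EOQ (if it falls in that tier) and each price-break quantity.
EOQ at £11.20 = 871.8 (feasible in tier 1): TC = 22,780×£11.20 + (22,780/871.8)×41.1 + (871.8/2)×0.22×£11.20 = £257,283.99.
EOQ at £11.10 = 875.7 < 8600, so use break Q=8600: TC = 22,780×£11.10 + (22,780/8600.0)×41.1 + (8600.0/2)×0.22×£11.10 = £263,467.47.
EOQ at £10.93 = 882.5 < 22000, so use break Q=22000: TC = 22,780×£10.93 + (22,780/22000.0)×41.1 + (22000.0/2)×0.22×£10.93 = £275,478.56.
Lowest total cost is £257,283.99 at Q = 871.8.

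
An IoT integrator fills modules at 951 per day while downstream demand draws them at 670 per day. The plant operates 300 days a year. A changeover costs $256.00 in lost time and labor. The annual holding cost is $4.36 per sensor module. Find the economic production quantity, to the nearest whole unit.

Q* ≈ 8,938 modules

Annual demand D = 670 × 300 = 201,000.
Production build-up factor (1 − d/p) = 1 − 670/951 = 0.2955.
Q* = √(2DS / (H(1 − d/p))) = √(2 × 201,000 × 256 / (4.36 × 0.2955)).
= √(102,912,000 / 1.2883) ≈ 8937.722.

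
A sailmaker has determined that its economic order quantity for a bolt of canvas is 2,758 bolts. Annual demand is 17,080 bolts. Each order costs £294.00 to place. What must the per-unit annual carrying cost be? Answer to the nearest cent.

H ≈ £1.32

The basic EOQ model gives Q* = √(2DS/H); rearrange for the unknown.
From Q* = √(2DS/H): H = 2DS / Q*² = 2 × 17,080 × 294 / 2,758² = 1.3203.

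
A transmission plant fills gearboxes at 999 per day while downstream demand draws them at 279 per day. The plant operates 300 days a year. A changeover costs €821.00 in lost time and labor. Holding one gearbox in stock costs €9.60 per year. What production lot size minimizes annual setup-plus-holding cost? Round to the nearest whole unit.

Annual demand D = 279 × 300 = 83,700.
Production build-up factor (1 − d/p) = 1 − 279/999 = 0.7207.
Q* = √(2DS / (H(1 − d/p))) = √(2 × 83,700 × 821 / (9.6 × 0.7207)).
= √(137,435,400 / 6.9189) ≈ 4456.872.

Q* ≈ 4,457 gearboxes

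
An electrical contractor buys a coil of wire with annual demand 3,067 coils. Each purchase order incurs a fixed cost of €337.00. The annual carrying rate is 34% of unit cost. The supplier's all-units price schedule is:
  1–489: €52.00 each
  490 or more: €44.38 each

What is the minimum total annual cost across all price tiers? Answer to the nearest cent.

TC* ≈ €141,919.66

Holding cost per unit per year at price C is H = 0.34·C.
For each price level, check whether its EOQ is feasible; otherwise the best quantity at that price is the breakpoint.
EOQ at €52.00 = 341.9 (feasible in tier 1): TC = 3,067×€52.00 + (3,067/341.9)×337 + (341.9/2)×0.34×€52.00 = €165,529.44.
EOQ at €44.38 = 370.1 < 490, so use break Q=490: TC = 3,067×€44.38 + (3,067/490.0)×337 + (490.0/2)×0.34×€44.38 = €141,919.66.
Lowest total cost among the candidates is at Q = 490.0.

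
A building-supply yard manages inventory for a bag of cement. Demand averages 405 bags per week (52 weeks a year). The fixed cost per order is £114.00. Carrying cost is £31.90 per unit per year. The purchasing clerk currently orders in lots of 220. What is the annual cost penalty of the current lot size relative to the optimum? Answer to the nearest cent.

Annual demand D = 405 × 52 = 21,060.
EOQ = √(2DS/H) = √(2 × 21,060 × 114 / 31.9) ≈ 387.97.
Cost at Q* = (D/Q*)S + (Q*/2)H = √(2DSH) ≈ £12,376.33.
Cost at Q = 220: (21,060/220)×114 + (220/2)×31.9 = £10,912.91 + £3,509.00 = £14,421.91.
Excess = £14,421.91 − £12,376.33 = £2,045.58.

Extra cost ≈ £2,045.58 per year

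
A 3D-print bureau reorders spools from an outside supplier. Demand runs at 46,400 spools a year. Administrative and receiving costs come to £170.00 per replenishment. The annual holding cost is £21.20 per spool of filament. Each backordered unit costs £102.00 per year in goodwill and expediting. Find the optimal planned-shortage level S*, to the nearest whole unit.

S* ≈ 163 spools

With planned backorders, Q* = √(2DS/H) · √((H+B)/B).
√(2DS/H) = √(2 × 46,400 × 170 / 21.2) = 862.642.
√((H+B)/B) = √((21.2+102)/102) = 1.0990.
Q* ≈ 948.060.
S* = Q* · H/(H+B) = 948.060 × 21.2/123.2 ≈ 163.140.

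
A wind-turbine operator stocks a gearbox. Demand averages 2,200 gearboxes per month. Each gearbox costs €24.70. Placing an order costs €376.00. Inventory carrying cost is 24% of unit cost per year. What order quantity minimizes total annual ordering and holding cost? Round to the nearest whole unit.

Q* ≈ 1,830 gearboxes

Annual demand D = 2,200 × 12 = 26,400.
Holding cost H = 0.24 × €24.70 = €5.9280 per unit per year.
EOQ = √(2DS / H) = √(2 × 26,400 × 376 / 5.928).
= √(19,852,800 / 5.928) = √3,348,987.8543 ≈ 1830.024.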